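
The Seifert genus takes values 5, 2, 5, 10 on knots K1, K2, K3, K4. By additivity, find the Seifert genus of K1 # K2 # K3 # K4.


The Seifert genus is additive under connected sum.
Seifert genus(K1 # K2 # K3 # K4) = (5) + (2) + (5) + (10)
= 22

22


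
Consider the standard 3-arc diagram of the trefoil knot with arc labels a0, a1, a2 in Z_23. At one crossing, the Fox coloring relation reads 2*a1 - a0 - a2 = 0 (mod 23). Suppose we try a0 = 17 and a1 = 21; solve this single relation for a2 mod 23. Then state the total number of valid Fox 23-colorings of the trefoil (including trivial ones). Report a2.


Step 1: Apply the given crossing relation 2*a1 - a0 - a2 = 0 (mod 23).
  a2 = 2*a1 - a0 mod 23
  a2 = 2*21 - 17 mod 23
  a2 = 42 - 17 mod 23
  a2 = 25 mod 23 = 2
Step 2: The trefoil has determinant 3.
  Number of Fox p-colorings (p prime) is p^2 if p = 3, else p.
  Since 23 does not divide 3, only trivial (constant) colorings exist.
  (So the trial a0 = 17, a1 = 21 with a0 != a1 does NOT extend to a valid coloring of the whole trefoil: the other two crossing relations require 3*(a1 - a0) = 0 (mod 23), which fails.)
  Total colorings = 23
Step 3: a2 = 2, total Fox 23-colorings = 23

2


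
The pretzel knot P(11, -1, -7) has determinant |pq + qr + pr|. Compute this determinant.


Step 1: Compute pq + qr + pr.
pq = 11*(-1) = -11
qr = (-1)*(-7) = 7
pr = 11*(-7) = -77
pq + qr + pr = -11 + 7 + (-77) = -81
Step 2: Take absolute value.
det(P(11,-1,-7)) = |-81| = 81

81


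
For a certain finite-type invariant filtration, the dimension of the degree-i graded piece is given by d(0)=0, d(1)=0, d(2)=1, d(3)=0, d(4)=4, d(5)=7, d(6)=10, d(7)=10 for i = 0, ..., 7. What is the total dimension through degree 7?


Total dimension = d(0) + d(1) + ... + d(7)
= 0 + 0 + 1 + 0 + 4 + 7 + 10 + 10
= 32

32


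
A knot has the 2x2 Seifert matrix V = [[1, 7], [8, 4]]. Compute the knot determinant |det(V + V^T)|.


Step 1: Form V + V^T where V = [[1, 7], [8, 4]]
  V^T = [[1, 8], [7, 4]]
  V + V^T = [[2, 15], [15, 8]]
Step 2: det(V + V^T) = 2*8 - 15*15
  = 16 - 225 = -209
Step 3: Knot determinant = |det(V + V^T)| = |-209| = 209

209


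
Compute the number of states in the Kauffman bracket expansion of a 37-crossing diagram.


Each crossing contributes 2 choices (A-smoothing or B-smoothing).
Total states = 2^37 = 137438953472

137438953472


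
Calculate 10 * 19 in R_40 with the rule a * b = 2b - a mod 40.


10 * 19 = 2*19 - 10 mod 40
= 38 - 10 mod 40
= 28 mod 40 = 28

28


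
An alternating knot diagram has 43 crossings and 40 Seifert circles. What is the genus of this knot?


For alternating knots, g = (c - s + 1)/2.
= (43 - 40 + 1)/2
= 4/2 = 2

2


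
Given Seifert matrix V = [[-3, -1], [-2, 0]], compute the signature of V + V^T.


Step 1: V + V^T = [[-6, -3], [-3, 0]]
Step 2: trace = -6, det = -9
Step 3: Discriminant = (-6)^2 - 4*(-9) = 72
Step 4: Eigenvalues: 1.24264, -7.24264
Step 5: Signature = (# positive eigenvalues) - (# negative eigenvalues) = 0

0


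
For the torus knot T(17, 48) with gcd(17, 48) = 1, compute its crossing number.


For a torus knot T(p, q) with gcd(p,q)=1,
the crossing number is min(p*(q-1), q*(p-1)).
p*(q-1) = 17*47 = 799
q*(p-1) = 48*16 = 768
min(799, 768) = 768

768


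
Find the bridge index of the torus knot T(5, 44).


The bridge number of T(p,q) is min(p,q).
min(5, 44) = 5

5


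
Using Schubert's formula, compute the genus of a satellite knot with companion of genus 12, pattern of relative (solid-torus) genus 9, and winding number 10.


Schubert: g(satellite) = g_rel(pattern) + |winding| * g(companion),
where g_rel(pattern) is the genus of the pattern relative to the solid torus.
= 9 + 10 * 12
= 9 + 120 = 129

129


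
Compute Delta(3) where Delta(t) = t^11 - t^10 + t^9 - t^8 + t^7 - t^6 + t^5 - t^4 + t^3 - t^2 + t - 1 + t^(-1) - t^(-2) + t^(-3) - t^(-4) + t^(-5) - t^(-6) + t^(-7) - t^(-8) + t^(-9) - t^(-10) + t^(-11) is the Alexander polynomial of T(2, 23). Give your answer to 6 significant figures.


Substituting t = 3 into Delta(t) = t^11 - t^10 + t^9 - t^8 + t^7 - t^6 + t^5 - t^4 + t^3 - t^2 + t - 1 + t^(-1) - t^(-2) + t^(-3) - t^(-4) + t^(-5) - t^(-6) + t^(-7) - t^(-8) + t^(-9) - t^(-10) + t^(-11):
Term values: (177147) + (-59049) + (19683) + (-6561) + (2187) + (-729) + (243) + (-81) + (27) + (-9) + (3) + (-1) + (0.333333) + (-0.111111) + (0.037037) + (-0.0123457) + (0.00411523) + (-0.00137174) + (0.000457247) + (-0.000152416) + (5.08053e-05) + (-1.69351e-05) + (5.64503e-06)
Sum = 132860.25
Rounded to 6 significant figures: 132860

132860


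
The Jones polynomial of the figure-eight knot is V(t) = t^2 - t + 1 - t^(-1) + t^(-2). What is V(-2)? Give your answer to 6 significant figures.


Substituting t = -2 into V(t) = t^2 - t + 1 - t^(-1) + t^(-2):
  (+)t^(2) = 4
  (-)t^(1) = 2
  (+)t^(0) = 1
  (-)t^(-1) = 0.5
  (+)t^(-2) = 0.25
Sum = (4) + (2) + (1) + (0.5) + (0.25)
= 7.75
Rounded to 6 significant figures: 7.75

7.75


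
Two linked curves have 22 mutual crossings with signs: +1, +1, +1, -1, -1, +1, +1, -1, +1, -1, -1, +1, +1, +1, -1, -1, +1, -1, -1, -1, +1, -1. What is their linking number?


Step 1: Count positive crossings: 11
Step 2: Count negative crossings: 11
Step 3: Sum of signs = 11 - 11 = 0
Step 4: Linking number = sum/2 = 0/2 = 0

0


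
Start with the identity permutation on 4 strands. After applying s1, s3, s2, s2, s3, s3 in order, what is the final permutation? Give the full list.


Starting with identity [1, 2, 3, 4].
Apply generators in sequence:
  After s1: [2, 1, 3, 4]
  After s3: [2, 1, 4, 3]
  After s2: [2, 4, 1, 3]
  After s2: [2, 1, 4, 3]
  After s3: [2, 1, 3, 4]
  After s3: [2, 1, 4, 3]
Final permutation: [2, 1, 4, 3]

[2, 1, 4, 3]


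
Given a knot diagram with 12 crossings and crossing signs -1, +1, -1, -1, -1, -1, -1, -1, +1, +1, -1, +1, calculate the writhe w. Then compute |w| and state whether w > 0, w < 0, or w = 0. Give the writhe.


Step 1: Count positive crossings (+1).
Positive crossings: 4
Step 2: Count negative crossings (-1).
Negative crossings: 8
Step 3: Writhe = (positive) - (negative)
w = 4 - 8 = -4
Step 4: |w| = 4, and w is negative

-4


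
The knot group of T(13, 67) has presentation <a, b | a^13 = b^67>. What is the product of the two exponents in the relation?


The relation is a^13 = b^67.
Product of exponents = 13 * 67
= 871

871


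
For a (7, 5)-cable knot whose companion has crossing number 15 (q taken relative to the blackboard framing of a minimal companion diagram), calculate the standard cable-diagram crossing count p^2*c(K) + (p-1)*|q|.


Step 1: Each of the c(K) crossings of the companion diagram becomes p*p = p^2 crossings among the p parallel strands, and each of the |q| twists s_1 s_2 ... s_(p-1) adds (p-1) crossings.
  Crossings = p^2 * c(K) + (p-1)*|q|
Step 2: = 7^2 * 15 + (7-1)*5
Step 3: = 49*15 + 6*5
Step 4: = 735 + 30 = 765

765


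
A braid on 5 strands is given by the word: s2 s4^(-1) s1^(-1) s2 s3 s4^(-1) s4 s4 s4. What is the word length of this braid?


The word length counts the number of generators (including inverses).
Listing each generator: s2, s4^(-1), s1^(-1), s2, s3, s4^(-1), s4, s4, s4
There are 9 generators in this braid word.

9


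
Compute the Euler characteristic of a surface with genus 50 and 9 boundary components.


chi = 2 - 2g - b
= 2 - 2*50 - 9
= 2 - 100 - 9 = -107

-107


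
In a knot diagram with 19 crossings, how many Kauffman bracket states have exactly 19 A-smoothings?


We choose which 19 of 19 crossings get A-smoothings.
C(19, 19) = 19! / (19! * 0!)
= 1

1


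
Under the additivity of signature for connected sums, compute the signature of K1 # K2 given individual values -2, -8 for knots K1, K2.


The signature is additive under connected sum.
signature(K1 # K2) = (-2) + (-8)
= -10

-10


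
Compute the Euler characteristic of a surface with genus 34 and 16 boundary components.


chi = 2 - 2g - b
= 2 - 2*34 - 16
= 2 - 68 - 16 = -82

-82


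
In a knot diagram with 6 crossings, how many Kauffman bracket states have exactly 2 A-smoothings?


We choose which 2 of 6 crossings get A-smoothings.
C(6, 2) = 6! / (2! * 4!)
= 15

15


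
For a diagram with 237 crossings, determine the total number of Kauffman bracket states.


Each crossing contributes 2 choices (A-smoothing or B-smoothing).
Total states = 2^237 = 220855883097298041197912187592864814478435487109452369765200775161577472

220855883097298041197912187592864814478435487109452369765200775161577472


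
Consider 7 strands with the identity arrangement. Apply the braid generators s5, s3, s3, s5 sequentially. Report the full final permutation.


Starting with identity [1, 2, 3, 4, 5, 6, 7].
Apply generators in sequence:
  After s5: [1, 2, 3, 4, 6, 5, 7]
  After s3: [1, 2, 4, 3, 6, 5, 7]
  After s3: [1, 2, 3, 4, 6, 5, 7]
  After s5: [1, 2, 3, 4, 5, 6, 7]
Final permutation: [1, 2, 3, 4, 5, 6, 7]

[1, 2, 3, 4, 5, 6, 7]


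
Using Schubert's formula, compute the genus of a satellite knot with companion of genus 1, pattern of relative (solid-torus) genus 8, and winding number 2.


Schubert: g(satellite) = g_rel(pattern) + |winding| * g(companion),
where g_rel(pattern) is the genus of the pattern relative to the solid torus.
= 8 + 2 * 1
= 8 + 2 = 10

10


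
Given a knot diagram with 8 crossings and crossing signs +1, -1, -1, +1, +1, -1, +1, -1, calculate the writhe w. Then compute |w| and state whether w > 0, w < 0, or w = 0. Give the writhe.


Step 1: Count positive crossings (+1).
Positive crossings: 4
Step 2: Count negative crossings (-1).
Negative crossings: 4
Step 3: Writhe = (positive) - (negative)
w = 4 - 4 = 0
Step 4: |w| = 0, and w is zero

0


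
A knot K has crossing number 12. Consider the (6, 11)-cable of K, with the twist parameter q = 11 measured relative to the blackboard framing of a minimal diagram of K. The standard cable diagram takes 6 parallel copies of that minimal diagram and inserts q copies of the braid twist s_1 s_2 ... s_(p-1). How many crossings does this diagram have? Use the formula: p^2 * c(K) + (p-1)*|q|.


Step 1: Each of the c(K) crossings of the companion diagram becomes p*p = p^2 crossings among the p parallel strands, and each of the |q| twists s_1 s_2 ... s_(p-1) adds (p-1) crossings.
  Crossings = p^2 * c(K) + (p-1)*|q|
Step 2: = 6^2 * 12 + (6-1)*11
Step 3: = 36*12 + 5*11
Step 4: = 432 + 55 = 487

487


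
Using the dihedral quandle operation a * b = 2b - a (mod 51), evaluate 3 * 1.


3 * 1 = 2*1 - 3 mod 51
= 2 - 3 mod 51
= -1 mod 51 = 50

50


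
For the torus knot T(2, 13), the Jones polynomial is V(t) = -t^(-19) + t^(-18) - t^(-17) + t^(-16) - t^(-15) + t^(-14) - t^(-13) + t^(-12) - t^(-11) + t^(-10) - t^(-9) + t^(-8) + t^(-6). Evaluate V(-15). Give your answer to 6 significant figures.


Substituting t = -15 into V(t) = -t^(-19) + t^(-18) - t^(-17) + t^(-16) - t^(-15) + t^(-14) - t^(-13) + t^(-12) - t^(-11) + t^(-10) - t^(-9) + t^(-8) + t^(-6):
  (-)t^(-19) = 4.51093e-23
  (+)t^(-18) = 6.76639e-22
  (-)t^(-17) = 1.01496e-20
  (+)t^(-16) = 1.52244e-19
  (-)t^(-15) = 2.28366e-18
  (+)t^(-14) = 3.42549e-17
  (-)t^(-13) = 5.13823e-16
  (+)t^(-12) = 7.70735e-15
  (-)t^(-11) = 1.1561e-13
  (+)t^(-10) = 1.73415e-12
  (-)t^(-9) = 2.60123e-11
  (+)t^(-8) = 3.90184e-10
  (+)t^(-6) = 8.77915e-08
Sum = (4.51093e-23) + (6.76639e-22) + (1.01496e-20) + (1.52244e-19) + (2.28366e-18) + (3.42549e-17) + (5.13823e-16) + (7.70735e-15) + (1.1561e-13) + (1.73415e-12) + (2.60123e-11) + (3.90184e-10) + (8.77915e-08)
= 8.820954994e-08
Rounded to 6 significant figures: 8.82095e-08

8.82095e-08


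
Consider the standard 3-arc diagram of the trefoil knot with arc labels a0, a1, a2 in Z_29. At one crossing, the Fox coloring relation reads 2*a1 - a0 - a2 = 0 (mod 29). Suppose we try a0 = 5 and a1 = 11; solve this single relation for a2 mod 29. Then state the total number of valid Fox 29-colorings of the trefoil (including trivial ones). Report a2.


Step 1: Apply the given crossing relation 2*a1 - a0 - a2 = 0 (mod 29).
  a2 = 2*a1 - a0 mod 29
  a2 = 2*11 - 5 mod 29
  a2 = 22 - 5 mod 29
  a2 = 17 mod 29 = 17
Step 2: The trefoil has determinant 3.
  Number of Fox p-colorings (p prime) is p^2 if p = 3, else p.
  Since 29 does not divide 3, only trivial (constant) colorings exist.
  (So the trial a0 = 5, a1 = 11 with a0 != a1 does NOT extend to a valid coloring of the whole trefoil: the other two crossing relations require 3*(a1 - a0) = 0 (mod 29), which fails.)
  Total colorings = 29
Step 3: a2 = 17, total Fox 29-colorings = 29

17


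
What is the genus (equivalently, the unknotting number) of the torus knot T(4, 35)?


For a torus knot T(p,q), both the unknotting number and genus equal (p-1)(q-1)/2.
= (4-1)(35-1)/2
= 3*34/2
= 102/2 = 51

51


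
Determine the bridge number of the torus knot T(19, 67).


The bridge number of T(p,q) is min(p,q).
min(19, 67) = 19

19


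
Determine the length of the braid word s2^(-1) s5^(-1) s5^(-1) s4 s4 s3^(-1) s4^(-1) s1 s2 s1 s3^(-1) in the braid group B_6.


The word length counts the number of generators (including inverses).
Listing each generator: s2^(-1), s5^(-1), s5^(-1), s4, s4, s3^(-1), s4^(-1), s1, s2, s1, s3^(-1)
There are 11 generators in this braid word.

11


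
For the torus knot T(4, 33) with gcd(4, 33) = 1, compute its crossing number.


For a torus knot T(p, q) with gcd(p,q)=1,
the crossing number is min(p*(q-1), q*(p-1)).
p*(q-1) = 4*32 = 128
q*(p-1) = 33*3 = 99
min(128, 99) = 99

99


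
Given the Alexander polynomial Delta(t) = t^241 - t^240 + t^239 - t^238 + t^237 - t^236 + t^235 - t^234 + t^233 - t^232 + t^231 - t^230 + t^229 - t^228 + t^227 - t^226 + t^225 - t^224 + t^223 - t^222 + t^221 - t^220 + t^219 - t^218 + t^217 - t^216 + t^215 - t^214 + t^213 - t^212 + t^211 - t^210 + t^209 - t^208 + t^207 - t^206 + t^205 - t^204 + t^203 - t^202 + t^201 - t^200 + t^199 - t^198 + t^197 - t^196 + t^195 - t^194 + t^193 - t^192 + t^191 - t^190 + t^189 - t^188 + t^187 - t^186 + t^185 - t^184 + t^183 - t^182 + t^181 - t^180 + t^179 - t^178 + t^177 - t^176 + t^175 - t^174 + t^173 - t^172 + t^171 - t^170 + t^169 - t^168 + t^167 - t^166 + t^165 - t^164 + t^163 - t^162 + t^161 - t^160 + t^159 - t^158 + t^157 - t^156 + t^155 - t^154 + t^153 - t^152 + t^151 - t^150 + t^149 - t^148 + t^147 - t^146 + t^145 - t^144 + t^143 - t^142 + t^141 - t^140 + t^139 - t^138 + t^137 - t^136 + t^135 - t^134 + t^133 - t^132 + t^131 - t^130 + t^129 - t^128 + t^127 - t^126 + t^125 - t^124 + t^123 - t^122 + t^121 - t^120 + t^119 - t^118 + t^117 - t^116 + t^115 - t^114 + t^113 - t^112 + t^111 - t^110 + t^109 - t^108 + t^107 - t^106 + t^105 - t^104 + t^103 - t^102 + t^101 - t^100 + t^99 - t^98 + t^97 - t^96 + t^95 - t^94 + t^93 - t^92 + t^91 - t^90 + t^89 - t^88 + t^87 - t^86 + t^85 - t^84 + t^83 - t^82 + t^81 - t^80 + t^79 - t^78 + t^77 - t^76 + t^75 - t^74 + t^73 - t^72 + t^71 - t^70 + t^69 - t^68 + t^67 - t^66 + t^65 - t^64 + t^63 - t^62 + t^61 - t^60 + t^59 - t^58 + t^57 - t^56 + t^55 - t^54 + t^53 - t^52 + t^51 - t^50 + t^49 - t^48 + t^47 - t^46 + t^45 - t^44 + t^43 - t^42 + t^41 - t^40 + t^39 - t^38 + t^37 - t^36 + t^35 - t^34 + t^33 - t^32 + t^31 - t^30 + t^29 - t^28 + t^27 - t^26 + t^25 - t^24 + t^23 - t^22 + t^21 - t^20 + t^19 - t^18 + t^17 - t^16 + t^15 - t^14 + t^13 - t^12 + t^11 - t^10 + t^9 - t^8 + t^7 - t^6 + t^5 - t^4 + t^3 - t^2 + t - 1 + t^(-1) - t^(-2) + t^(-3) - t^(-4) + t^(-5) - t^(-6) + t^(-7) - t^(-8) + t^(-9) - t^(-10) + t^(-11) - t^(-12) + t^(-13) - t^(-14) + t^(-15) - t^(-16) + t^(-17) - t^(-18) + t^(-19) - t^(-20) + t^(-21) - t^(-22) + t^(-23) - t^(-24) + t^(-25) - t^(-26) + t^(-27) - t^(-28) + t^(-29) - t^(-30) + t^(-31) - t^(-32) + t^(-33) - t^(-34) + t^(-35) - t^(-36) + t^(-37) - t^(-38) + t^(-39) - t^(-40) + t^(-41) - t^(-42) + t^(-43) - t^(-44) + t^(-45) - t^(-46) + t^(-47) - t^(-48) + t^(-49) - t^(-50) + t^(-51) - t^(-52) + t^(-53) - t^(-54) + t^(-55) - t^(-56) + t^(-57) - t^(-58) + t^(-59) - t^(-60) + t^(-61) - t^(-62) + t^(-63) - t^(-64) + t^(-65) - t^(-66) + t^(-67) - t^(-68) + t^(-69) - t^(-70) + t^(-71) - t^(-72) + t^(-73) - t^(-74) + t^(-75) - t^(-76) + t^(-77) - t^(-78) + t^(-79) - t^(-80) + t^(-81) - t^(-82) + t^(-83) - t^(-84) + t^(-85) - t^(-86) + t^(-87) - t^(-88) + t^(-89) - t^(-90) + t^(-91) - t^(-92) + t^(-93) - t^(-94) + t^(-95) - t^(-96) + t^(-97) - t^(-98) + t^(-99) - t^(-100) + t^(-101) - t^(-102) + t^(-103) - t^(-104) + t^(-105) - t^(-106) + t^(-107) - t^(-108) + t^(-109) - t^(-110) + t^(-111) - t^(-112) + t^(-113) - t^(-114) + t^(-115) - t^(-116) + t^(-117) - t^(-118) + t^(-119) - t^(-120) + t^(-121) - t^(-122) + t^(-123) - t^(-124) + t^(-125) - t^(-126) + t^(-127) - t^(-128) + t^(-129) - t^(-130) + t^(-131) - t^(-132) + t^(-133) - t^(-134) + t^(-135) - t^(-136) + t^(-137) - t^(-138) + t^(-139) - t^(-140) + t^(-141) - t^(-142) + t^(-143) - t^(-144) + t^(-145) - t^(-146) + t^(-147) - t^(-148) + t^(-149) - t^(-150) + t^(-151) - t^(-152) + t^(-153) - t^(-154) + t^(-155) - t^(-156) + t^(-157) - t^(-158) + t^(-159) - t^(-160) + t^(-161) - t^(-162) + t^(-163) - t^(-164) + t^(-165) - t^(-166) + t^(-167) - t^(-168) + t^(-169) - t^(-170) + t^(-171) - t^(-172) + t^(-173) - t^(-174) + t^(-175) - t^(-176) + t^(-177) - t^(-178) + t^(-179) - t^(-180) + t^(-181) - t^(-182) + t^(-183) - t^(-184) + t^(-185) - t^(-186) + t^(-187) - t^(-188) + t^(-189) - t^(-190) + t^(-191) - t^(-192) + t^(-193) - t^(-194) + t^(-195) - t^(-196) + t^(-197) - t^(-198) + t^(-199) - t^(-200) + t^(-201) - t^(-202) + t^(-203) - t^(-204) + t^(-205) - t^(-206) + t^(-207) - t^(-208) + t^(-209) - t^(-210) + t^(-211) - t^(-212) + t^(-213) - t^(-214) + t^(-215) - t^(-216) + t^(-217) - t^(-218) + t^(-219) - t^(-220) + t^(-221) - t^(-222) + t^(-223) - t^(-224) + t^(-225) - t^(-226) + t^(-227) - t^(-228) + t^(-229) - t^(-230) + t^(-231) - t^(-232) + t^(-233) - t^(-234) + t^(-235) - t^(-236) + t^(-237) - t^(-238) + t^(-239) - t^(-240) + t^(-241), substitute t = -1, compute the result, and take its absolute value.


Step 1: The polynomial has 483 terms with alternating signs, exponents from 241 down to -241.
Step 2: Substitute t = -1. The i-th term has coefficient (-1)^i and exponent (m-i),
  so its value is (-1)^i * (-1)^(m-i) = (-1)^m = -1 for every i.
Step 3: All 483 terms equal -1, so Delta(-1) = 483 * (-1) = -483
Step 4: |Delta(-1)| = 483

483


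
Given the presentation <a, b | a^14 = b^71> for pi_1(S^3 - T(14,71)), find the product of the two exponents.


The relation is a^14 = b^71.
Product of exponents = 14 * 71
= 994

994


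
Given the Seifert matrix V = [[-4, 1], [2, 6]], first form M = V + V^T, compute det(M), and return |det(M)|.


Step 1: Form V + V^T where V = [[-4, 1], [2, 6]]
  V^T = [[-4, 2], [1, 6]]
  V + V^T = [[-8, 3], [3, 12]]
Step 2: det(V + V^T) = (-8)*12 - 3*3
  = -96 - 9 = -105
Step 3: Knot determinant = |det(V + V^T)| = |-105| = 105

105


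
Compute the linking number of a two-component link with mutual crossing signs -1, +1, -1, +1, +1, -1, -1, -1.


Step 1: Count positive crossings: 3
Step 2: Count negative crossings: 5
Step 3: Sum of signs = 3 - 5 = -2
Step 4: Linking number = sum/2 = -2/2 = -1

-1


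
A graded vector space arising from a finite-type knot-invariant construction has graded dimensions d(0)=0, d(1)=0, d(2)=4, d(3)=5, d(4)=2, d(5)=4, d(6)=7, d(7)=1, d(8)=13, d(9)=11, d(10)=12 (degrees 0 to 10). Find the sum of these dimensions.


Total dimension = d(0) + d(1) + ... + d(10)
= 0 + 0 + 4 + 5 + 2 + 4 + 7 + 1 + 13 + 11 + 12
= 59

59


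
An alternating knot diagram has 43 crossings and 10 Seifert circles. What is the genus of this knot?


For alternating knots, g = (c - s + 1)/2.
= (43 - 10 + 1)/2
= 34/2 = 17

17


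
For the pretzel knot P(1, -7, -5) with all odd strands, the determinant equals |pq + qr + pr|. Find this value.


Step 1: Compute pq + qr + pr.
pq = 1*(-7) = -7
qr = (-7)*(-5) = 35
pr = 1*(-5) = -5
pq + qr + pr = -7 + 35 + (-5) = 23
Step 2: Take absolute value.
det(P(1,-7,-5)) = |23| = 23

23


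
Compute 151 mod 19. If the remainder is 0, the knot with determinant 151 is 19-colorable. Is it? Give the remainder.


Step 1: A knot is p-colorable if and only if p divides its determinant.
Step 2: Compute 151 mod 19.
151 = 7 * 19 + 18
Step 3: 151 mod 19 = 18
Step 4: The knot is 19-colorable: no

18


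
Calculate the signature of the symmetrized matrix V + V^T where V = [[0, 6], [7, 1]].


Step 1: V + V^T = [[0, 13], [13, 2]]
Step 2: trace = 2, det = -169
Step 3: Discriminant = 2^2 - 4*(-169) = 680
Step 4: Eigenvalues: 14.0384, -12.0384
Step 5: Signature = (# positive eigenvalues) - (# negative eigenvalues) = 0

0


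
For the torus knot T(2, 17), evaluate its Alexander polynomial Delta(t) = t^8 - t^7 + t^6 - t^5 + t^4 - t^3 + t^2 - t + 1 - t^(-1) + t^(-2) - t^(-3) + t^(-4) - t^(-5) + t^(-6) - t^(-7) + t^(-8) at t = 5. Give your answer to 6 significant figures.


Substituting t = 5 into Delta(t) = t^8 - t^7 + t^6 - t^5 + t^4 - t^3 + t^2 - t + 1 - t^(-1) + t^(-2) - t^(-3) + t^(-4) - t^(-5) + t^(-6) - t^(-7) + t^(-8):
Term values: (390625) + (-78125) + (15625) + (-3125) + (625) + (-125) + (25) + (-5) + (1) + (-0.2) + (0.04) + (-0.008) + (0.0016) + (-0.00032) + (6.4e-05) + (-1.28e-05) + (2.56e-06)
Sum = 325520.8333
Rounded to 6 significant figures: 325521

325521


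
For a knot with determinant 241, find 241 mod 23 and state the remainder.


Step 1: A knot is p-colorable if and only if p divides its determinant.
Step 2: Compute 241 mod 23.
241 = 10 * 23 + 11
Step 3: 241 mod 23 = 11
Step 4: The knot is 23-colorable: no

11


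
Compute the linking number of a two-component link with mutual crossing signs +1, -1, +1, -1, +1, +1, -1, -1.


Step 1: Count positive crossings: 4
Step 2: Count negative crossings: 4
Step 3: Sum of signs = 4 - 4 = 0
Step 4: Linking number = sum/2 = 0/2 = 0

0


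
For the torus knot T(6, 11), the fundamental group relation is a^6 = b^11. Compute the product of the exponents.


The relation is a^6 = b^11.
Product of exponents = 6 * 11
= 66

66


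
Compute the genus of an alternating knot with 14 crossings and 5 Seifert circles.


For alternating knots, g = (c - s + 1)/2.
= (14 - 5 + 1)/2
= 10/2 = 5

5


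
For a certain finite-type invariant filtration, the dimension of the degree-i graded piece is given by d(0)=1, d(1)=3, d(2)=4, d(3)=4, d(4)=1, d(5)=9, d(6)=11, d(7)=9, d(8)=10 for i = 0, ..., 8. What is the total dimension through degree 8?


Total dimension = d(0) + d(1) + ... + d(8)
= 1 + 3 + 4 + 4 + 1 + 9 + 11 + 9 + 10
= 52

52


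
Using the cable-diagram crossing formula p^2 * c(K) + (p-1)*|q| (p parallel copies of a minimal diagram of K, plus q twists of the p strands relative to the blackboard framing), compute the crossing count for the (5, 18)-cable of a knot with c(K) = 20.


Step 1: Each of the c(K) crossings of the companion diagram becomes p*p = p^2 crossings among the p parallel strands, and each of the |q| twists s_1 s_2 ... s_(p-1) adds (p-1) crossings.
  Crossings = p^2 * c(K) + (p-1)*|q|
Step 2: = 5^2 * 20 + (5-1)*18
Step 3: = 25*20 + 4*18
Step 4: = 500 + 72 = 572

572


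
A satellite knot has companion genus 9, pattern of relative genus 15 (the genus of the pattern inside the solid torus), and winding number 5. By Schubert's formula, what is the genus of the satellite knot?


Schubert: g(satellite) = g_rel(pattern) + |winding| * g(companion),
where g_rel(pattern) is the genus of the pattern relative to the solid torus.
= 15 + 5 * 9
= 15 + 45 = 60

60


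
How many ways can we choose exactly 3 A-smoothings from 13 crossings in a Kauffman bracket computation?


We choose which 3 of 13 crossings get A-smoothings.
C(13, 3) = 13! / (3! * 10!)
= 286

286


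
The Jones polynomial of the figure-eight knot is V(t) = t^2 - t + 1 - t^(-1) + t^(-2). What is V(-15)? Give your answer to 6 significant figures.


Substituting t = -15 into V(t) = t^2 - t + 1 - t^(-1) + t^(-2):
  (+)t^(2) = 225
  (-)t^(1) = 15
  (+)t^(0) = 1
  (-)t^(-1) = 0.0666667
  (+)t^(-2) = 0.00444444
Sum = (225) + (15) + (1) + (0.0666667) + (0.00444444)
= 241.0711111
Rounded to 6 significant figures: 241.071

241.071


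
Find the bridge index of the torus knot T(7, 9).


The bridge number of T(p,q) is min(p,q).
min(7, 9) = 7

7


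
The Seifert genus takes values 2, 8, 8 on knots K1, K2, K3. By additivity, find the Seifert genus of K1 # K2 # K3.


The Seifert genus is additive under connected sum.
Seifert genus(K1 # K2 # K3) = (2) + (8) + (8)
= 18

18


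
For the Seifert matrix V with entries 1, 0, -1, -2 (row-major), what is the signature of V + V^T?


Step 1: V + V^T = [[2, -1], [-1, -4]]
Step 2: trace = -2, det = -9
Step 3: Discriminant = (-2)^2 - 4*(-9) = 40
Step 4: Eigenvalues: 2.16228, -4.16228
Step 5: Signature = (# positive eigenvalues) - (# negative eigenvalues) = 0

0


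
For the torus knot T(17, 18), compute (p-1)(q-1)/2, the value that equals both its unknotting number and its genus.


For a torus knot T(p,q), both the unknotting number and genus equal (p-1)(q-1)/2.
= (17-1)(18-1)/2
= 16*17/2
= 272/2 = 136

136


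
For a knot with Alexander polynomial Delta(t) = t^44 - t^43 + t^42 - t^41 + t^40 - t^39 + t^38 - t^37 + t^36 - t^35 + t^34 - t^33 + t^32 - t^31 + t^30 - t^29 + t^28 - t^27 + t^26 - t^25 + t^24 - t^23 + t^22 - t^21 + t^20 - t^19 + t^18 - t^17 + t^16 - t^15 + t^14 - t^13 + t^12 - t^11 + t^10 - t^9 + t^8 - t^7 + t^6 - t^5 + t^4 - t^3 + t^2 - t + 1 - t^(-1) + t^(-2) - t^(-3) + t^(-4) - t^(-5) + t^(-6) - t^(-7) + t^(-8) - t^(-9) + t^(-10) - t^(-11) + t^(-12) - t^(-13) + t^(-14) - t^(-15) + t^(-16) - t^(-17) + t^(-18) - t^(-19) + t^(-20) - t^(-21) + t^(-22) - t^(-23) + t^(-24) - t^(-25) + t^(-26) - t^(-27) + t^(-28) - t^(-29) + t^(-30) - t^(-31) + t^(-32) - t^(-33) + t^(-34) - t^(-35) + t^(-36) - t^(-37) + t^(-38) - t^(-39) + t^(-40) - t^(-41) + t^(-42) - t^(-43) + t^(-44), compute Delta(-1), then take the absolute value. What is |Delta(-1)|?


Step 1: The polynomial has 89 terms with alternating signs, exponents from 44 down to -44.
Step 2: Substitute t = -1. The i-th term has coefficient (-1)^i and exponent (m-i),
  so its value is (-1)^i * (-1)^(m-i) = (-1)^m = 1 for every i.
Step 3: All 89 terms equal 1, so Delta(-1) = 89 * (1) = 89
Step 4: |Delta(-1)| = 89

89


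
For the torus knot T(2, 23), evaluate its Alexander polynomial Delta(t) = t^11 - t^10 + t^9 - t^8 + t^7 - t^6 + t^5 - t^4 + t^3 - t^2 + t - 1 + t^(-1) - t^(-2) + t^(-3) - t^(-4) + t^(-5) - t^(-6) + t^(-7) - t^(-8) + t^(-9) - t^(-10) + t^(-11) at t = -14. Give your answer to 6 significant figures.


Substituting t = -14 into Delta(t) = t^11 - t^10 + t^9 - t^8 + t^7 - t^6 + t^5 - t^4 + t^3 - t^2 + t - 1 + t^(-1) - t^(-2) + t^(-3) - t^(-4) + t^(-5) - t^(-6) + t^(-7) - t^(-8) + t^(-9) - t^(-10) + t^(-11):
Term values: (-4049565169664) + (-289254654976) + (-20661046784) + (-1475789056) + (-105413504) + (-7529536) + (-537824) + (-38416) + (-2744) + (-196) + (-14) + (-1) + (-0.0714286) + (-0.00510204) + (-0.000364431) + (-2.60308e-05) + (-1.85934e-06) + (-1.3281e-07) + (-9.48645e-09) + (-6.77604e-10) + (-4.84003e-11) + (-3.45716e-12) + (-2.4694e-13)
Sum = -4.361070183e+12
Rounded to 6 significant figures: -4.36107e+12

-4.36107e+12


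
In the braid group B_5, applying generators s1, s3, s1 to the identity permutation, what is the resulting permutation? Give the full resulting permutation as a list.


Starting with identity [1, 2, 3, 4, 5].
Apply generators in sequence:
  After s1: [2, 1, 3, 4, 5]
  After s3: [2, 1, 4, 3, 5]
  After s1: [1, 2, 4, 3, 5]
Final permutation: [1, 2, 4, 3, 5]

[1, 2, 4, 3, 5]


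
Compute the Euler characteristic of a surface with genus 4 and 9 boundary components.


chi = 2 - 2g - b
= 2 - 2*4 - 9
= 2 - 8 - 9 = -15

-15


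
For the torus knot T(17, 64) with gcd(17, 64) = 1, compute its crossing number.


For a torus knot T(p, q) with gcd(p,q)=1,
the crossing number is min(p*(q-1), q*(p-1)).
p*(q-1) = 17*63 = 1071
q*(p-1) = 64*16 = 1024
min(1071, 1024) = 1024

1024


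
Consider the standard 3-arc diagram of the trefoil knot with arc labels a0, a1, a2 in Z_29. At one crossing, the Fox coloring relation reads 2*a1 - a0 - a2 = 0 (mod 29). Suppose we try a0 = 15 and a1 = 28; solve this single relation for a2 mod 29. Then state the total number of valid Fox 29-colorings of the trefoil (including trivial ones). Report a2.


Step 1: Apply the given crossing relation 2*a1 - a0 - a2 = 0 (mod 29).
  a2 = 2*a1 - a0 mod 29
  a2 = 2*28 - 15 mod 29
  a2 = 56 - 15 mod 29
  a2 = 41 mod 29 = 12
Step 2: The trefoil has determinant 3.
  Number of Fox p-colorings (p prime) is p^2 if p = 3, else p.
  Since 29 does not divide 3, only trivial (constant) colorings exist.
  (So the trial a0 = 15, a1 = 28 with a0 != a1 does NOT extend to a valid coloring of the whole trefoil: the other two crossing relations require 3*(a1 - a0) = 0 (mod 29), which fails.)
  Total colorings = 29
Step 3: a2 = 12, total Fox 29-colorings = 29

12


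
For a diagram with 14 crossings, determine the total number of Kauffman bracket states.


Each crossing contributes 2 choices (A-smoothing or B-smoothing).
Total states = 2^14 = 16384

16384


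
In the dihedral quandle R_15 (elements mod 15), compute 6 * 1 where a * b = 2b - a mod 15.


6 * 1 = 2*1 - 6 mod 15
= 2 - 6 mod 15
= -4 mod 15 = 11

11


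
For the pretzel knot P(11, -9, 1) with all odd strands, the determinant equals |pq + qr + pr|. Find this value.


Step 1: Compute pq + qr + pr.
pq = 11*(-9) = -99
qr = (-9)*1 = -9
pr = 11*1 = 11
pq + qr + pr = -99 + (-9) + 11 = -97
Step 2: Take absolute value.
det(P(11,-9,1)) = |-97| = 97

97


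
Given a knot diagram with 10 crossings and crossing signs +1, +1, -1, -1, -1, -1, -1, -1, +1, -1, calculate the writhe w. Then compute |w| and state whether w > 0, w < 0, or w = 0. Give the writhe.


Step 1: Count positive crossings (+1).
Positive crossings: 3
Step 2: Count negative crossings (-1).
Negative crossings: 7
Step 3: Writhe = (positive) - (negative)
w = 3 - 7 = -4
Step 4: |w| = 4, and w is negative

-4


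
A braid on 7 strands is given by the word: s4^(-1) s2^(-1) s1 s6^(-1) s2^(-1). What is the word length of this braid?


The word length counts the number of generators (including inverses).
Listing each generator: s4^(-1), s2^(-1), s1, s6^(-1), s2^(-1)
There are 5 generators in this braid word.

5


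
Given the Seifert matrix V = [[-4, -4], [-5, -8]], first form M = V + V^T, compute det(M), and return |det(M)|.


Step 1: Form V + V^T where V = [[-4, -4], [-5, -8]]
  V^T = [[-4, -5], [-4, -8]]
  V + V^T = [[-8, -9], [-9, -16]]
Step 2: det(V + V^T) = (-8)*(-16) - (-9)*(-9)
  = 128 - 81 = 47
Step 3: Knot determinant = |det(V + V^T)| = |47| = 47

47


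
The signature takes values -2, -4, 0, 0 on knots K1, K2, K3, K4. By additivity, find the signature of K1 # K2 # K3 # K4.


The signature is additive under connected sum.
signature(K1 # K2 # K3 # K4) = (-2) + (-4) + (0) + (0)
= -6

-6


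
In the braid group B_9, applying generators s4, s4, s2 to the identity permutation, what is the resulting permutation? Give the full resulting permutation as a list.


Starting with identity [1, 2, 3, 4, 5, 6, 7, 8, 9].
Apply generators in sequence:
  After s4: [1, 2, 3, 5, 4, 6, 7, 8, 9]
  After s4: [1, 2, 3, 4, 5, 6, 7, 8, 9]
  After s2: [1, 3, 2, 4, 5, 6, 7, 8, 9]
Final permutation: [1, 3, 2, 4, 5, 6, 7, 8, 9]

[1, 3, 2, 4, 5, 6, 7, 8, 9]


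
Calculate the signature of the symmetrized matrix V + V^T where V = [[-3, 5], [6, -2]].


Step 1: V + V^T = [[-6, 11], [11, -4]]
Step 2: trace = -10, det = -97
Step 3: Discriminant = (-10)^2 - 4*(-97) = 488
Step 4: Eigenvalues: 6.04536, -16.0454
Step 5: Signature = (# positive eigenvalues) - (# negative eigenvalues) = 0

0


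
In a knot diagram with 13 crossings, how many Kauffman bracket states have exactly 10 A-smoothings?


We choose which 10 of 13 crossings get A-smoothings.
C(13, 10) = 13! / (10! * 3!)
= 286

286


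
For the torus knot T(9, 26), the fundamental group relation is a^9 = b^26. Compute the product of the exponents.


The relation is a^9 = b^26.
Product of exponents = 9 * 26
= 234

234


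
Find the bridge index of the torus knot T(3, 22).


The bridge number of T(p,q) is min(p,q).
min(3, 22) = 3

3


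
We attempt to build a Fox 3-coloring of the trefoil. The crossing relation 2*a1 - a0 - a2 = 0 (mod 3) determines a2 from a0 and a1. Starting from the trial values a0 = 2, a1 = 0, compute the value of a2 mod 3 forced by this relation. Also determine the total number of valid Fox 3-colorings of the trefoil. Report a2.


Step 1: Apply the given crossing relation 2*a1 - a0 - a2 = 0 (mod 3).
  a2 = 2*a1 - a0 mod 3
  a2 = 2*0 - 2 mod 3
  a2 = 0 - 2 mod 3
  a2 = -2 mod 3 = 1
Step 2: The trefoil has determinant 3.
  Number of Fox p-colorings (p prime) is p^2 if p = 3, else p.
  Since p = 3 divides det = 3, the trefoil is 3-colorable.
  (Indeed for p = 3 any choice of a0, a1 extends to a valid coloring; the trial (a0, a1, a2) = (2, 0, 1) satisfies all three crossing relations.)
  Total colorings = 3^2 = 9
Step 3: a2 = 1, total Fox 3-colorings = 9

1


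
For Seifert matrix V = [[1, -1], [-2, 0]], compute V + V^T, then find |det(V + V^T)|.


Step 1: Form V + V^T where V = [[1, -1], [-2, 0]]
  V^T = [[1, -2], [-1, 0]]
  V + V^T = [[2, -3], [-3, 0]]
Step 2: det(V + V^T) = 2*0 - (-3)*(-3)
  = 0 - 9 = -9
Step 3: Knot determinant = |det(V + V^T)| = |-9| = 9

9


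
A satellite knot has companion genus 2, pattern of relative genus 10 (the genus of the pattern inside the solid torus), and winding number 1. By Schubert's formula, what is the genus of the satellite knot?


Schubert: g(satellite) = g_rel(pattern) + |winding| * g(companion),
where g_rel(pattern) is the genus of the pattern relative to the solid torus.
= 10 + 1 * 2
= 10 + 2 = 12

12


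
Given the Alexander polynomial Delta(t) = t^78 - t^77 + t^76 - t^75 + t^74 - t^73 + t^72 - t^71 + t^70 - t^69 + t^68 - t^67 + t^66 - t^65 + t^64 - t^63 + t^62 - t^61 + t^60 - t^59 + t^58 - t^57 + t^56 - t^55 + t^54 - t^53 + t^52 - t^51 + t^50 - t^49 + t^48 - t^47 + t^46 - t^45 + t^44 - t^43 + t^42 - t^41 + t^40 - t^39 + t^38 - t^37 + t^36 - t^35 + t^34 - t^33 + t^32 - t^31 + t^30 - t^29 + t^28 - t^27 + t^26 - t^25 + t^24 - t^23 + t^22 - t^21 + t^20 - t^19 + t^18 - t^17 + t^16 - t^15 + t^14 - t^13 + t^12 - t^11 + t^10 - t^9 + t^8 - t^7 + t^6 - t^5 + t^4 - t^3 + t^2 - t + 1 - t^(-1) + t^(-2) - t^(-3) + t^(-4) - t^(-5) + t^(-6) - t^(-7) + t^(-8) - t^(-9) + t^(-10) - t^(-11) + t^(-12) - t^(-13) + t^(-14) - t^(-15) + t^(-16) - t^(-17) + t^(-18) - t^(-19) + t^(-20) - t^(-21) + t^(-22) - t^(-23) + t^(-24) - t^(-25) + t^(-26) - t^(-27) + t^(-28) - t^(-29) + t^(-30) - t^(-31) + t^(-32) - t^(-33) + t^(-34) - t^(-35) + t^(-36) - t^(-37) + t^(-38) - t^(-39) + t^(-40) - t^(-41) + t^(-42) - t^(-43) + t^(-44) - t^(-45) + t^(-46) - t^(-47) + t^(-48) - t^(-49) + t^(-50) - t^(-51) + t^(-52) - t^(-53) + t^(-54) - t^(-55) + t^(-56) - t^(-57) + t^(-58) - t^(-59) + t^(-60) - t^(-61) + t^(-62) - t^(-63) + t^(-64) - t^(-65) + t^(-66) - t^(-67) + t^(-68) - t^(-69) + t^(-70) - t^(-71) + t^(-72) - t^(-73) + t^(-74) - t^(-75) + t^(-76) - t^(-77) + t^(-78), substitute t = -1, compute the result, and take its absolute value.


Step 1: The polynomial has 157 terms with alternating signs, exponents from 78 down to -78.
Step 2: Substitute t = -1. The i-th term has coefficient (-1)^i and exponent (m-i),
  so its value is (-1)^i * (-1)^(m-i) = (-1)^m = 1 for every i.
Step 3: All 157 terms equal 1, so Delta(-1) = 157 * (1) = 157
Step 4: |Delta(-1)| = 157

157


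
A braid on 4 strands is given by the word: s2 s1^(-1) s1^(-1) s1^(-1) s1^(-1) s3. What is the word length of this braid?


The word length counts the number of generators (including inverses).
Listing each generator: s2, s1^(-1), s1^(-1), s1^(-1), s1^(-1), s3
There are 6 generators in this braid word.

6


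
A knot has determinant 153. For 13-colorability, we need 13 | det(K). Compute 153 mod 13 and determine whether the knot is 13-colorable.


Step 1: A knot is p-colorable if and only if p divides its determinant.
Step 2: Compute 153 mod 13.
153 = 11 * 13 + 10
Step 3: 153 mod 13 = 10
Step 4: The knot is 13-colorable: no

10


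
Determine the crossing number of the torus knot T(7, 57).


For a torus knot T(p, q) with gcd(p,q)=1,
the crossing number is min(p*(q-1), q*(p-1)).
p*(q-1) = 7*56 = 392
q*(p-1) = 57*6 = 342
min(392, 342) = 342

342


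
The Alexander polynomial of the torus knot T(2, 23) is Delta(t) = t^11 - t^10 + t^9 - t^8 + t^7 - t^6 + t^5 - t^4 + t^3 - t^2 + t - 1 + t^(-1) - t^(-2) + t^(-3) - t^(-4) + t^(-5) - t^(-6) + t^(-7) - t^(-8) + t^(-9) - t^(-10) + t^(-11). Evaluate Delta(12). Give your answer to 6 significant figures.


Substituting t = 12 into Delta(t) = t^11 - t^10 + t^9 - t^8 + t^7 - t^6 + t^5 - t^4 + t^3 - t^2 + t - 1 + t^(-1) - t^(-2) + t^(-3) - t^(-4) + t^(-5) - t^(-6) + t^(-7) - t^(-8) + t^(-9) - t^(-10) + t^(-11):
Term values: (743008370688) + (-61917364224) + (5159780352) + (-429981696) + (35831808) + (-2985984) + (248832) + (-20736) + (1728) + (-144) + (12) + (-1) + (0.0833333) + (-0.00694444) + (0.000578704) + (-4.82253e-05) + (4.01878e-06) + (-3.34898e-07) + (2.79082e-08) + (-2.32568e-09) + (1.93807e-10) + (-1.61506e-11) + (1.34588e-12)
Sum = 6.858538806e+11
Rounded to 6 significant figures: 6.85854e+11

6.85854e+11


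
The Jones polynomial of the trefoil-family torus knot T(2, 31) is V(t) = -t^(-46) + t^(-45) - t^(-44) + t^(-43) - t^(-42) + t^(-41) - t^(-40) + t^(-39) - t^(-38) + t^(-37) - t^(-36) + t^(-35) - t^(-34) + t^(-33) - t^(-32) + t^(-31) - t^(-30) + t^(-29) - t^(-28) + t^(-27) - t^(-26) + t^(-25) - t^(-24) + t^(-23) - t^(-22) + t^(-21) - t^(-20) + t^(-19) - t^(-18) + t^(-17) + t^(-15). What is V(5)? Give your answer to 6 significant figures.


Substituting t = 5 into V(t) = -t^(-46) + t^(-45) - t^(-44) + t^(-43) - t^(-42) + t^(-41) - t^(-40) + t^(-39) - t^(-38) + t^(-37) - t^(-36) + t^(-35) - t^(-34) + t^(-33) - t^(-32) + t^(-31) - t^(-30) + t^(-29) - t^(-28) + t^(-27) - t^(-26) + t^(-25) - t^(-24) + t^(-23) - t^(-22) + t^(-21) - t^(-20) + t^(-19) - t^(-18) + t^(-17) + t^(-15):
  (-)t^(-46) = -7.03687e-33
  (+)t^(-45) = 3.51844e-32
  (-)t^(-44) = -1.75922e-31
  (+)t^(-43) = 8.79609e-31
  (-)t^(-42) = -4.39805e-30
  (+)t^(-41) = 2.19902e-29
  (-)t^(-40) = -1.09951e-28
  (+)t^(-39) = 5.49756e-28
  (-)t^(-38) = -2.74878e-27
  (+)t^(-37) = 1.37439e-26
  (-)t^(-36) = -6.87195e-26
  (+)t^(-35) = 3.43597e-25
  (-)t^(-34) = -1.71799e-24
  (+)t^(-33) = 8.58993e-24
  (-)t^(-32) = -4.29497e-23
  (+)t^(-31) = 2.14748e-22
  (-)t^(-30) = -1.07374e-21
  (+)t^(-29) = 5.36871e-21
  (-)t^(-28) = -2.68435e-20
  (+)t^(-27) = 1.34218e-19
  (-)t^(-26) = -6.71089e-19
  (+)t^(-25) = 3.35544e-18
  (-)t^(-24) = -1.67772e-17
  (+)t^(-23) = 8.38861e-17
  (-)t^(-22) = -4.1943e-16
  (+)t^(-21) = 2.09715e-15
  (-)t^(-20) = -1.04858e-14
  (+)t^(-19) = 5.24288e-14
  (-)t^(-18) = -2.62144e-13
  (+)t^(-17) = 1.31072e-12
  (+)t^(-15) = 3.2768e-11
Sum = (-7.03687e-33) + (3.51844e-32) + (-1.75922e-31) + (8.79609e-31) + (-4.39805e-30) + (2.19902e-29) + (-1.09951e-28) + (5.49756e-28) + (-2.74878e-27) + (1.37439e-26) + (-6.87195e-26) + (3.43597e-25) + (-1.71799e-24) + (8.58993e-24) + (-4.29497e-23) + (2.14748e-22) + (-1.07374e-21) + (5.36871e-21) + (-2.68435e-20) + (1.34218e-19) + (-6.71089e-19) + (3.35544e-18) + (-1.67772e-17) + (8.38861e-17) + (-4.1943e-16) + (2.09715e-15) + (-1.04858e-14) + (5.24288e-14) + (-2.62144e-13) + (1.31072e-12) + (3.2768e-11)
= 3.386026667e-11
Rounded to 6 significant figures: 3.38603e-11

3.38603e-11


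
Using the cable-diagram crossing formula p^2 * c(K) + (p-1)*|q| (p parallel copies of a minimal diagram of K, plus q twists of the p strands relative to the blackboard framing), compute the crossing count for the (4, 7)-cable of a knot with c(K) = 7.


Step 1: Each of the c(K) crossings of the companion diagram becomes p*p = p^2 crossings among the p parallel strands, and each of the |q| twists s_1 s_2 ... s_(p-1) adds (p-1) crossings.
  Crossings = p^2 * c(K) + (p-1)*|q|
Step 2: = 4^2 * 7 + (4-1)*7
Step 3: = 16*7 + 3*7
Step 4: = 112 + 21 = 133

133
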